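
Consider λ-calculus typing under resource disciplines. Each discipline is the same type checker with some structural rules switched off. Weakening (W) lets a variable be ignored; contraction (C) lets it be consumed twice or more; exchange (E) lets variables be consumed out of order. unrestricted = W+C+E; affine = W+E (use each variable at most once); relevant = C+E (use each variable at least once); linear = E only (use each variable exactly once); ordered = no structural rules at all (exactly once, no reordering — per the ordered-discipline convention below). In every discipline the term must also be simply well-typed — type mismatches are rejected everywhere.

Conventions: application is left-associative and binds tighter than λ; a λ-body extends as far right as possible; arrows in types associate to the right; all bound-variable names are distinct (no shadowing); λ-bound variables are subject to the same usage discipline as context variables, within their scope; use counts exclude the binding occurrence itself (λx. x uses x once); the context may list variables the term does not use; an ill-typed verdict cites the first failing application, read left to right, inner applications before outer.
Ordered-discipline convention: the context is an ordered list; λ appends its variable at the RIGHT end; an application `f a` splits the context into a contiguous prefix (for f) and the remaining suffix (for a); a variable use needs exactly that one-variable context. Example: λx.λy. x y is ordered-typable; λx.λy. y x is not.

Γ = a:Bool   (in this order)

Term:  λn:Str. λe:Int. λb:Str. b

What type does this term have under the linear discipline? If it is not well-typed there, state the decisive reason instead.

not well-typed under linear — unused: a, n, e — weakening required
use counts: a: 0, n (bound): 0, e (bound): 0, b (bound): 1
left-to-right use order: b
typing: the term checks, with type Str -> Int -> Str -> Str
all disciplines: ordered ✗ · linear ✗ · affine ✓ · relevant ✗ · unrestricted ✓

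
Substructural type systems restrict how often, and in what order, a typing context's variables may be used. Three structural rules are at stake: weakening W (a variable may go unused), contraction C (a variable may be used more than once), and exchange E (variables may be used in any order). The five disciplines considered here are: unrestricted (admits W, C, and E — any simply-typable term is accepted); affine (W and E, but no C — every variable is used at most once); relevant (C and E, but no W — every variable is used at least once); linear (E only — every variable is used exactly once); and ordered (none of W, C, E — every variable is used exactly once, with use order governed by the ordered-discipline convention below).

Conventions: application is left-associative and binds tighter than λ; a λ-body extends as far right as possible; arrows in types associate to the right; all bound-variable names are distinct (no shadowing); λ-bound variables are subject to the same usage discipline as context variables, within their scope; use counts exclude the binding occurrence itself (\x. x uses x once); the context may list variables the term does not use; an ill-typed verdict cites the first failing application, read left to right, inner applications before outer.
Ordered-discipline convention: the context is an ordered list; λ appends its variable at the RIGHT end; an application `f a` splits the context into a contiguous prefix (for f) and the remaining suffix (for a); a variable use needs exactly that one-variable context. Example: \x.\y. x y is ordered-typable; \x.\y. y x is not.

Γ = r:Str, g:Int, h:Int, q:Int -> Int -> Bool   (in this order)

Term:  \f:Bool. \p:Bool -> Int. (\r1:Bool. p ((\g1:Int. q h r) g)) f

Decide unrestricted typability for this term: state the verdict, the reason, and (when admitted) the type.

no — the type mismatch rejects it
use counts: r: 1×; g: 1×; h: 1×; q: 1×; f (bound): 1×; p (bound): 1×; r1 (bound): 0×; g1 (bound): 0×
uses in reading order: p, q, h, r, g, f
typing: ill-typed: an application expects Int but receives Str
per-discipline verdicts: ordered ✗ · linear ✗ · affine ✗ · relevant ✗ · unrestricted ✗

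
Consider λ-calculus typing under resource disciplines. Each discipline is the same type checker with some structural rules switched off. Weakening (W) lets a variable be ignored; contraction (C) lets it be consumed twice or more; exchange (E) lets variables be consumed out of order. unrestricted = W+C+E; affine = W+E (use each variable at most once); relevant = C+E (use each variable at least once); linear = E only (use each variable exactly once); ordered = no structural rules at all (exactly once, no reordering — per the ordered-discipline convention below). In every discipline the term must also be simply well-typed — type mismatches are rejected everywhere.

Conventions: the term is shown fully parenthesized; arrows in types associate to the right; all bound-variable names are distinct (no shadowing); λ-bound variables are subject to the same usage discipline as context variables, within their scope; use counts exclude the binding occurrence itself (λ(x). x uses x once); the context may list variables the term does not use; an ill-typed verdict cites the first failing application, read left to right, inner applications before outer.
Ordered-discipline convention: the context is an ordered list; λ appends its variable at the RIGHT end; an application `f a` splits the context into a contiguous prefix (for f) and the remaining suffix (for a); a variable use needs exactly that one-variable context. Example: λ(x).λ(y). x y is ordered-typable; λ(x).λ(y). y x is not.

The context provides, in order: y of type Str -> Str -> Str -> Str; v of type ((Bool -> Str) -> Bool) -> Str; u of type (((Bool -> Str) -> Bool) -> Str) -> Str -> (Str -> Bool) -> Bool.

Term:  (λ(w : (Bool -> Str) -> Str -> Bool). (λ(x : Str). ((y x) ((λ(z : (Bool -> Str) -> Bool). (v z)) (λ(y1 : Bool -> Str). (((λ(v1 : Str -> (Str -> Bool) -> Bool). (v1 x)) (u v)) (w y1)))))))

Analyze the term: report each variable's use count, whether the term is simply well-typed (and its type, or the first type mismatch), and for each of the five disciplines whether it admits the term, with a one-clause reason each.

usage: y: 1; v: 2; u: 1; w (λ-bound): 1; x (λ-bound): 2; z (λ-bound): 1; y1 (λ-bound): 1; v1 (λ-bound): 1
use order (left to right): y, x, v, z, v1, x, u, v, w, y1
typing: well-typed at ((Bool -> Str) -> Str -> Bool) -> Str -> Str -> Str
ordered: ✗, repeated use of v ×2, x ×2
linear: ✗, repeated use of v ×2, x ×2
affine: ✗, repeated use of v ×2, x ×2
relevant: ✓, every one of y, v, u, w, x, z, y1, v1 appears
unrestricted: ✓, type-checks (((Bool -> Str) -> Str -> Bool) -> Str -> Str -> Str) and nothing is barred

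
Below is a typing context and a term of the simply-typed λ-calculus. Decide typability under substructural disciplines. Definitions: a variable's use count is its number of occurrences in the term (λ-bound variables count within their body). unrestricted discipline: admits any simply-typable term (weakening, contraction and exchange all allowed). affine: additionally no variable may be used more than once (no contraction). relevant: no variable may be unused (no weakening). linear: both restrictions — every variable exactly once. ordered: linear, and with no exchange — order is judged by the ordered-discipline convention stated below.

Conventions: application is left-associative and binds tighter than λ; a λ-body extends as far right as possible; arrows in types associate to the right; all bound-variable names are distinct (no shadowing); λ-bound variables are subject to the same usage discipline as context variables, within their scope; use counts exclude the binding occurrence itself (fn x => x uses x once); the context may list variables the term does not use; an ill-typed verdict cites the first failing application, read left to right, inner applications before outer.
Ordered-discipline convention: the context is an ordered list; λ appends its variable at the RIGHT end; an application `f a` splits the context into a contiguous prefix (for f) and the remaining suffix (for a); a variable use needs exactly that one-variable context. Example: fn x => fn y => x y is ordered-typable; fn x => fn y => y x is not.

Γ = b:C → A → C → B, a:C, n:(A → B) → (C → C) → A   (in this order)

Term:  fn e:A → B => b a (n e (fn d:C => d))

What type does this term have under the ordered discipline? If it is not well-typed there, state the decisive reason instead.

term : (A → B) → C → B
use counts: b=1, a=1, n=1, e (λ-bound)=1, d (λ-bound)=1
uses in reading order: b, a, n, e, d
typing: the term checks, with type (A → B) → C → B
per-discipline verdicts: ordered ✓, linear ✓, affine ✓, relevant ✓, unrestricted ✓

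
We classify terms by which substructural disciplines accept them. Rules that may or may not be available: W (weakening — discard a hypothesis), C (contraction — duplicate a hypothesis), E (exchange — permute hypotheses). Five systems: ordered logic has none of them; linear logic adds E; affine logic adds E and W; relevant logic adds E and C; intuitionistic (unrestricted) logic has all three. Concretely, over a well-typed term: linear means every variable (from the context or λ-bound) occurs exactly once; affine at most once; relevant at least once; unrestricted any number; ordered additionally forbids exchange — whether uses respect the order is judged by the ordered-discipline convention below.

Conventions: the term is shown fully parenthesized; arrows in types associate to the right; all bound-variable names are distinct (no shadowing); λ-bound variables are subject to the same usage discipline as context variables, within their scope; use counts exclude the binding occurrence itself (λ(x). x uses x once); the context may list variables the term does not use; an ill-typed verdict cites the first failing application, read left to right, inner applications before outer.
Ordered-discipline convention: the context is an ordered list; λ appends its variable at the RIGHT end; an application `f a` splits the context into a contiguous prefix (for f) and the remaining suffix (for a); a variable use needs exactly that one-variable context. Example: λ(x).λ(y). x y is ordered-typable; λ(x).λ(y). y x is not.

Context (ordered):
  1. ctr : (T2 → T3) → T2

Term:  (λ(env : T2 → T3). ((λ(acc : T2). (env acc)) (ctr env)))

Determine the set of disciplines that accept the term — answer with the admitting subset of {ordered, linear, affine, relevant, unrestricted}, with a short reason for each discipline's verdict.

accepted by: relevant, unrestricted
use counts: ctr=1, env (bound)=2, acc (bound)=1
use order (left to right): env, acc, ctr, env
typing: well-typed — term : (T2 → T3) → T3
ordered ✗ (repeated use of env ×2)
linear ✗ (repeated use of env ×2)
affine ✗ (repeated use of env ×2)
relevant ✓ (ctr, env, acc: all used, weakening unneeded)
unrestricted ✓ (type-checks ((T2 → T3) → T3) and nothing is barred)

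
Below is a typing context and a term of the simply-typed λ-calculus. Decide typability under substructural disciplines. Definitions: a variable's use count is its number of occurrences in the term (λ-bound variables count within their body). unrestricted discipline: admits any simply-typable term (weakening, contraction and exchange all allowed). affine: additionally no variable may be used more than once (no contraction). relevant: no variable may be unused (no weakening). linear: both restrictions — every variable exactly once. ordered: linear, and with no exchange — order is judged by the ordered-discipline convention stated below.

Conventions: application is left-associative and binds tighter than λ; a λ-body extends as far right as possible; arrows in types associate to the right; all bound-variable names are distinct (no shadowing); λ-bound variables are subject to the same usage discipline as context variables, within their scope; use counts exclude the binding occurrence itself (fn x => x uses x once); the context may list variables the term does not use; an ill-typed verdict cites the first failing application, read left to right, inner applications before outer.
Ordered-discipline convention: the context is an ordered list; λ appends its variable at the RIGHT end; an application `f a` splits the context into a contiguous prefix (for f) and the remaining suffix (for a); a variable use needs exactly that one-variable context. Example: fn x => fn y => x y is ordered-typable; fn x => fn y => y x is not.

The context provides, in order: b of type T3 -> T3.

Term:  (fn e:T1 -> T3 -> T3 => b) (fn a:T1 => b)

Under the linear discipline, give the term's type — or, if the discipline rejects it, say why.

not well-typed under linear — repeated use of b ×2; needs weakening: e, a unused
counts: b ×2; e (bound) ×0; a (bound) ×0
use order (left to right): b, b
typing: the term checks, with type T3 -> T3
summary: ordered ✗; linear ✗; affine ✗; relevant ✗; unrestricted ✓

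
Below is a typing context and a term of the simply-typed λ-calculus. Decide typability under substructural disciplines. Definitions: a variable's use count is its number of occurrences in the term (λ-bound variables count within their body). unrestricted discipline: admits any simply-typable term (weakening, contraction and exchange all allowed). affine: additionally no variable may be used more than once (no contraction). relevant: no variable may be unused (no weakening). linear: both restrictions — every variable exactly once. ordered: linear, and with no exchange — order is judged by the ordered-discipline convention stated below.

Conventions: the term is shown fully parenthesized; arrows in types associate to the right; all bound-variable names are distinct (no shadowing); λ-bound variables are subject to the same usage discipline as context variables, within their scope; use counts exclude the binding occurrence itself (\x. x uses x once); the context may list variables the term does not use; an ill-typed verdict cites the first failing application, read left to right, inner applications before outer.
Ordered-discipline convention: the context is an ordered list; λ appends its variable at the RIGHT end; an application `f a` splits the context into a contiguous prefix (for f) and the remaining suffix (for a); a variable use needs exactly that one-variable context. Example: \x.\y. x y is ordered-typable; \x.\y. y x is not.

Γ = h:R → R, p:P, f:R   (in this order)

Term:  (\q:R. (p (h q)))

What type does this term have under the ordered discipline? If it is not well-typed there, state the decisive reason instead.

not well-typed under ordered — not simply typable
counts: h: 1; p: 1; f: 0; q (bound): 1
order of uses: p, h, q
typing: ill-typed: applying a non-function (P)
summary: ordered ✗ · linear ✗ · affine ✗ · relevant ✗ · unrestricted ✗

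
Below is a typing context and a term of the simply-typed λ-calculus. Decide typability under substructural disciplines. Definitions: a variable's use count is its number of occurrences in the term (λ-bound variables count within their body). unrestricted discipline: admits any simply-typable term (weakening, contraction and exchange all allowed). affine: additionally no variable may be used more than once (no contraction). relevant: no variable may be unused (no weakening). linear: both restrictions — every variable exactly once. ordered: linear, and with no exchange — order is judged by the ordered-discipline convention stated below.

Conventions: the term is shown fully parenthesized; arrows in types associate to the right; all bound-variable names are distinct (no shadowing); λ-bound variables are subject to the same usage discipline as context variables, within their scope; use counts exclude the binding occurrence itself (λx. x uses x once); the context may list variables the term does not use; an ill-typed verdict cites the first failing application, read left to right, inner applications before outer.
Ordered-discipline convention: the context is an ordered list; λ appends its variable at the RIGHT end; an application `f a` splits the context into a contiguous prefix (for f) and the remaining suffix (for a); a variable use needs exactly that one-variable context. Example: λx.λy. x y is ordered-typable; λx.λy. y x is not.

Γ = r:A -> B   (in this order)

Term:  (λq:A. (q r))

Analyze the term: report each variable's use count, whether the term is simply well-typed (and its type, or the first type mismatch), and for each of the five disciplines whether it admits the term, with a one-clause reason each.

usage: r=1, q (λ-bound)=1
uses in reading order: q, r
typing: ill-typed: non-arrow in function slot: A
ordered: ✗ — fails simple typing
linear: ✗ — a type mismatch blocks all five
affine: ✗ — the type mismatch rejects it
relevant: ✗ — not simply typable
unrestricted: ✗ — fails simple typing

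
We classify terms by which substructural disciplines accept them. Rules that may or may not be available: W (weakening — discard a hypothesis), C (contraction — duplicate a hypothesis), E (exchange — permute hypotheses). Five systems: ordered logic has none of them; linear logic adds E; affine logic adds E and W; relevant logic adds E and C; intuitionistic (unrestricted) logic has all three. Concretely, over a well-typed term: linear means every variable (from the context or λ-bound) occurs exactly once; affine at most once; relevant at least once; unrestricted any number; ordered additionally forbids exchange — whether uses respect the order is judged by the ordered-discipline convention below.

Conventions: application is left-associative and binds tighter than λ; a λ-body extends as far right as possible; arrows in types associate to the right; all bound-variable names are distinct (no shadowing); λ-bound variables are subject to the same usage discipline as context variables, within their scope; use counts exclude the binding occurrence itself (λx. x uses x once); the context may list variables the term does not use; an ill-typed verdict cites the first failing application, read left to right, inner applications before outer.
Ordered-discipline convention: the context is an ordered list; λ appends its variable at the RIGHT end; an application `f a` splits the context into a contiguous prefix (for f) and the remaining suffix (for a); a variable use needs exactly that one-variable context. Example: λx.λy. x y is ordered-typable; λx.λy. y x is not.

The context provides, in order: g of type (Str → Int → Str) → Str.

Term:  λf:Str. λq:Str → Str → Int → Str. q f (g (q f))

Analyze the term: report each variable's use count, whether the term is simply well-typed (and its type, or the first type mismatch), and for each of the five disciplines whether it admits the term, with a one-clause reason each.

variable uses: g ×1; f [bound] ×2; q [bound] ×2
use order (left to right): q, f, g, q, f
typing: well-typed — term : Str → (Str → Str → Int → Str) → Int → Str
ordered: ✗, repeated use of f ×2, q ×2
linear: ✗, repeated use of f ×2, q ×2
affine: ✗, repeated use of f ×2, q ×2
relevant: ✓, g, f, q: all used, weakening unneeded
unrestricted: ✓, simply typable at Str → (Str → Str → Int → Str) → Int → Str; W, C, E all held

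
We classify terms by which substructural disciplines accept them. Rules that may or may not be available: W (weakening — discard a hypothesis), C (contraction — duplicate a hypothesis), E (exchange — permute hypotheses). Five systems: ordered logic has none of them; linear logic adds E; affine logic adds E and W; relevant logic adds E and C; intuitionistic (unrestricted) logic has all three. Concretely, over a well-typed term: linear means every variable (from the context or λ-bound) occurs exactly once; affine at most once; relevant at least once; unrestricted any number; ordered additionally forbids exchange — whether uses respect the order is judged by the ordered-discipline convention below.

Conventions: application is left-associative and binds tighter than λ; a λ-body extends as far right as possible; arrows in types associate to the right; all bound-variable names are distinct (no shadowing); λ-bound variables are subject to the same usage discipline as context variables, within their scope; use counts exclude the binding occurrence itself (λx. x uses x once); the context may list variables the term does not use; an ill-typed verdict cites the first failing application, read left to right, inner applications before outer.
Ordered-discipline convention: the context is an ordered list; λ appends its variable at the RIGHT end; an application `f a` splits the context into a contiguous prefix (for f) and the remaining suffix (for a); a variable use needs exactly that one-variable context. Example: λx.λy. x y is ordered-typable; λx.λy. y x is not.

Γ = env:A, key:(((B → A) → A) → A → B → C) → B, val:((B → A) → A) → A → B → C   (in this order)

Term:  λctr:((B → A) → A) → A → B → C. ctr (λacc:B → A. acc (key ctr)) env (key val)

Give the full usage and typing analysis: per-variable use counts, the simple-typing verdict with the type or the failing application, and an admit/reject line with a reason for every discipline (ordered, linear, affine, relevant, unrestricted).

variable uses: env: 1×, key: 2×, val: 1×, ctr (bound): 2×, acc (bound): 1×
use order (left to right): ctr, acc, key, ctr, env, key, val
typing: well-typed — term : (((B → A) → A) → A → B → C) → C
ordered: ✗ — uses contraction: key ×2, ctr ×2
linear: ✗ — uses contraction: key ×2, ctr ×2
affine: ✗ — uses contraction: key ×2, ctr ×2
relevant: ✓ — every one of env, key, val, ctr, acc appears
unrestricted: ✓ — well-typed at (((B → A) → A) → A → B → C) → C; no restrictions here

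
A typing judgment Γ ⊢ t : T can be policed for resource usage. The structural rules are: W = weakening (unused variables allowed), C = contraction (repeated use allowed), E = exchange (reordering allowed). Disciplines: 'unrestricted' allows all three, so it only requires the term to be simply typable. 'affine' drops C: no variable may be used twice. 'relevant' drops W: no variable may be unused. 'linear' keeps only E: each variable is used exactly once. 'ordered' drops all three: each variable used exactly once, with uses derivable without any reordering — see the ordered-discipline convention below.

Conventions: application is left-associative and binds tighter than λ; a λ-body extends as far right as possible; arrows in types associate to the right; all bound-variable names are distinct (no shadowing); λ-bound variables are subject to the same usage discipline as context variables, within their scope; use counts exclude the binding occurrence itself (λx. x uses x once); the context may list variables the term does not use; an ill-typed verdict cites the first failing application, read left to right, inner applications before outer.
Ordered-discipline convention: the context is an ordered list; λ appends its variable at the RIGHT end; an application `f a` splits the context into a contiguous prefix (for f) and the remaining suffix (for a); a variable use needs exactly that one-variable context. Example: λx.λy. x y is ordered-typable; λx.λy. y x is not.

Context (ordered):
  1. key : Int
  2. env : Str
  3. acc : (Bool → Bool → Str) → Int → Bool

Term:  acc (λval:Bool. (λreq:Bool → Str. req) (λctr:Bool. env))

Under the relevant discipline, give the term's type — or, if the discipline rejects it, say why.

not well-typed under relevant — key, val, ctr left unused
variable uses: key=0; env=1; acc=1; val (λ-bound)=0; req (λ-bound)=1; ctr (λ-bound)=0
left-to-right use order: acc, req, env
typing: well-typed — term : Int → Bool
per-discipline verdicts: ordered ✗ · linear ✗ · affine ✓ · relevant ✗ · unrestricted ✓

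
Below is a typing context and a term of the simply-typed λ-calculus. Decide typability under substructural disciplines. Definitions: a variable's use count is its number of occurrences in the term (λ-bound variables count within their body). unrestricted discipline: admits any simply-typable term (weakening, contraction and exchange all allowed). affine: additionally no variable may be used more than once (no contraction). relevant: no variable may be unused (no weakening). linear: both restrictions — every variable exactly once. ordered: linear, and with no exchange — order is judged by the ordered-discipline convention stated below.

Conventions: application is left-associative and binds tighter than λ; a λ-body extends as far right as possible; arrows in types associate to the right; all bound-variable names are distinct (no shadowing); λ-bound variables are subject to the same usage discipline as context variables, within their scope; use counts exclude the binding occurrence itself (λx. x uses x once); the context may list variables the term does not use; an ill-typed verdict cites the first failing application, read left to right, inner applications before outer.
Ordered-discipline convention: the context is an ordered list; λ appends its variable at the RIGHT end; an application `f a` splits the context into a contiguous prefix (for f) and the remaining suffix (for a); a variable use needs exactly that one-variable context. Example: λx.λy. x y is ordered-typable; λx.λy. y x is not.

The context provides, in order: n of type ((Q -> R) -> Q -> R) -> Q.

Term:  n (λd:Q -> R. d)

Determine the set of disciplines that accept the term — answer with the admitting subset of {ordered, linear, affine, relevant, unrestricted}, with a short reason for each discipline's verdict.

admitting disciplines: ordered, linear, affine, relevant, unrestricted
counts: n: 1×; d (λ-bound): 1×
order of uses: n, d
typing: well-typed at Q
ordered: ✓ — n, d once each; derivable with no W/C/E
linear: ✓ — each of n, d used exactly once
affine: ✓ — no duplicate uses among n, d
relevant: ✓ — every one of n, d appears
unrestricted: ✓ — simply typable at Q; W, C, E all held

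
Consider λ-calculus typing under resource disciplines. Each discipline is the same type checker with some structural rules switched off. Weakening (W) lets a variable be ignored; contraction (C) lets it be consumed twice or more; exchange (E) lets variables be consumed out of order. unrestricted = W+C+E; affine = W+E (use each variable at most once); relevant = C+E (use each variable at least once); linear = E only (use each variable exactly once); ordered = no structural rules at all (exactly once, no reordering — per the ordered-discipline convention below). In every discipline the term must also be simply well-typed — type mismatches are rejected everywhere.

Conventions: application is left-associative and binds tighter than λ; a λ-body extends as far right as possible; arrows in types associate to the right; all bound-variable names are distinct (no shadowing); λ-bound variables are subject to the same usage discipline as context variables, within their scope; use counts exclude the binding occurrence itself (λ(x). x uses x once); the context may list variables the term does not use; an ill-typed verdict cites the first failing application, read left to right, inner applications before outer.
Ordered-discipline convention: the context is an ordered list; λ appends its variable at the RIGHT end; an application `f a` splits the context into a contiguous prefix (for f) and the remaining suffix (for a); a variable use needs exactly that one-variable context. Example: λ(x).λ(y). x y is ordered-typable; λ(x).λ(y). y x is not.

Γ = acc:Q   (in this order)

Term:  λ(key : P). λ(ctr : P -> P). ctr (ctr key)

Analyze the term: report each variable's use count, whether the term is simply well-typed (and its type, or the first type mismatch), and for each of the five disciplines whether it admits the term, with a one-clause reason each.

usage: acc: 0, key (bound): 1, ctr (bound): 2
left-to-right use order: ctr, ctr, key
typing: the term checks, with type P -> (P -> P) -> P
ordered ✗ (repeated use of ctr ×2; acc left unused)
linear ✗ (repeated use of ctr ×2; acc left unused)
affine ✗ (repeated use of ctr ×2)
relevant ✗ (acc left unused)
unrestricted ✓ (typability at P -> (P -> P) -> P is all that's needed)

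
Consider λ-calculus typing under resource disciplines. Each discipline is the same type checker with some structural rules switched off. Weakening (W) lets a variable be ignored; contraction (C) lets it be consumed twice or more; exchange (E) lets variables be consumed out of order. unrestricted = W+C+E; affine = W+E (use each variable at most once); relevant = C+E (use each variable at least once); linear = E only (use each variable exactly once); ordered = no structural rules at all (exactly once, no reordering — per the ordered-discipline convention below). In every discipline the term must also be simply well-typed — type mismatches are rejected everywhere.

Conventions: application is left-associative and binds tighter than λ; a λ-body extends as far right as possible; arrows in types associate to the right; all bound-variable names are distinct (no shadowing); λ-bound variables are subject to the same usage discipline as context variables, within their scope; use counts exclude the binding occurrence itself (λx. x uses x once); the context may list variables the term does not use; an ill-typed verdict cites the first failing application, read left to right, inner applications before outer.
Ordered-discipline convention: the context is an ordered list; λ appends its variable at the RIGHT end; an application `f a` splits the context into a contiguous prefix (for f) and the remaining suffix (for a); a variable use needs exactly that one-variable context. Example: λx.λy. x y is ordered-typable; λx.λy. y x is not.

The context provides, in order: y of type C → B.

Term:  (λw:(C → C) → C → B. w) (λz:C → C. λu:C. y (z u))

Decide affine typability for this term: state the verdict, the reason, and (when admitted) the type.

yes — y, w, z, u: no repeats, contraction unneeded; term : (C → C) → C → B
variable uses: y ×1, w [bound] ×1, z [bound] ×1, u [bound] ×1
uses in reading order: w, y, z, u
typing: well-typed at (C → C) → C → B
across the five disciplines: ordered ✓ | linear ✓ | affine ✓ | relevant ✓ | unrestricted ✓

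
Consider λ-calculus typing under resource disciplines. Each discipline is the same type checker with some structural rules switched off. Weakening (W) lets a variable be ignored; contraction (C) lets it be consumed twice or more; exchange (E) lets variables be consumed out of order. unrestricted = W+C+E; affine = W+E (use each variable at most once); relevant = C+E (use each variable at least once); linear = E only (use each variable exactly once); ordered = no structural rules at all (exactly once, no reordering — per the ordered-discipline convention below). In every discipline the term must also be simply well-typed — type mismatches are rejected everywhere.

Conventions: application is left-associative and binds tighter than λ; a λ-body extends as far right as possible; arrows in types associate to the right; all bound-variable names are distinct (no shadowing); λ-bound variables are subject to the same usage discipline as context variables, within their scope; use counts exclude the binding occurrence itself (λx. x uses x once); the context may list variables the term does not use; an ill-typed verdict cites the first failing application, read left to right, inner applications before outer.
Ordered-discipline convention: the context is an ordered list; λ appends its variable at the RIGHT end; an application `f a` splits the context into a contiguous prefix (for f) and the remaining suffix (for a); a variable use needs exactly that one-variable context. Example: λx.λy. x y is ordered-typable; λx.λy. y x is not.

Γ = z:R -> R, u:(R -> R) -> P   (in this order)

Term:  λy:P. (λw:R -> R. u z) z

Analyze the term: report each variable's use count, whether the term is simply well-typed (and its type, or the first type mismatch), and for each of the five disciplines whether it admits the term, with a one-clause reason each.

counts: z ×2; u ×1; y (bound) ×0; w (bound) ×0
uses in reading order: u, z, z
typing: ✓ — P -> P
ordered: ✗, z ×2 used more than once (contraction); y, w never used (weakening)
linear: ✗, z ×2 used more than once (contraction); y, w never used (weakening)
affine: ✗, z ×2 used more than once (contraction)
relevant: ✗, y, w never used (weakening)
unrestricted: ✓, type-checks (P -> P) and nothing is barred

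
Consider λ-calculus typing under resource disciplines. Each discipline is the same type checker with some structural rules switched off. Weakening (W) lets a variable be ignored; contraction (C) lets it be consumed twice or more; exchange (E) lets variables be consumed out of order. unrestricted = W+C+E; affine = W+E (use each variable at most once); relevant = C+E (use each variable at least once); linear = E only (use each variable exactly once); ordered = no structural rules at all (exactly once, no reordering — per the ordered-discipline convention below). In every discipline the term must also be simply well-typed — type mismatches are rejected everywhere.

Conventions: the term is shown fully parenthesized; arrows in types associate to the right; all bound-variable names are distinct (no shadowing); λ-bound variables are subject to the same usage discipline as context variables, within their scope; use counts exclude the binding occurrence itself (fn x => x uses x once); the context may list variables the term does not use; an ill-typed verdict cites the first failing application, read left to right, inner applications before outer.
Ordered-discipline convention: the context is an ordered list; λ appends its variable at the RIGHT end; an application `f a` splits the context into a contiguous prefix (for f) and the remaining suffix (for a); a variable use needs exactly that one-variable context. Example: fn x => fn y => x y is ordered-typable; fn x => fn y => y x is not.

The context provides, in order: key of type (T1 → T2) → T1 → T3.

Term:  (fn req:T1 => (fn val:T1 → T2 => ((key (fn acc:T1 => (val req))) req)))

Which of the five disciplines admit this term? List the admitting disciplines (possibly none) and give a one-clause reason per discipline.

admitting disciplines: unrestricted
counts: key=1; req (bound)=2; val (bound)=1; acc (bound)=0
left-to-right use order: key, val, req, req
typing: well-typed — term : T1 → (T1 → T2) → T3
ordered: ✗ — needs contraction — req ×2; acc left unused
linear: ✗ — needs contraction — req ×2; acc left unused
affine: ✗ — needs contraction — req ×2
relevant: ✗ — acc left unused
unrestricted: ✓ — type-checks (T1 → (T1 → T2) → T3) and nothing is barred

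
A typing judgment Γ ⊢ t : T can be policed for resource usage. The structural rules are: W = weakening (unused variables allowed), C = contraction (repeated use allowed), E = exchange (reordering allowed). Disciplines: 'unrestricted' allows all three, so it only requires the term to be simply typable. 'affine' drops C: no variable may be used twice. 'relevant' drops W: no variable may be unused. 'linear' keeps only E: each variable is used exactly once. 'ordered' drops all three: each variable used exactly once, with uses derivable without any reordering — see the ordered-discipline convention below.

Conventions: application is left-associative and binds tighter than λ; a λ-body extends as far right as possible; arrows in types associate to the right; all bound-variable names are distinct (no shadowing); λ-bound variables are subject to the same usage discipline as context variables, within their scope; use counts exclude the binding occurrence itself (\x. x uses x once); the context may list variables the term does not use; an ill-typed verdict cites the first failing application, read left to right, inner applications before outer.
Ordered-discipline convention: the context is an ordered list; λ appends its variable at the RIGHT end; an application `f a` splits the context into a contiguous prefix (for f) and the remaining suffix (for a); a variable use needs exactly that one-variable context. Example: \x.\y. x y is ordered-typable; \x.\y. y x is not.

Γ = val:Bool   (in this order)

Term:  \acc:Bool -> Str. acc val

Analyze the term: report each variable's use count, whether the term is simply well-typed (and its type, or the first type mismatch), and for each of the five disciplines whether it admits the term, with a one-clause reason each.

use counts: val: 1×, acc (bound): 1×
order of uses: acc, val
typing: well-typed — term : (Bool -> Str) -> Str
ordered: ✗ — no contiguous prefix/suffix split fits acc, val
linear: ✓ — exactly-once usage across val, acc
affine: ✓ — no duplicate uses among val, acc
relevant: ✓ — none of val, acc goes unused
unrestricted: ✓ — typability at (Bool -> Str) -> Str is all that's needed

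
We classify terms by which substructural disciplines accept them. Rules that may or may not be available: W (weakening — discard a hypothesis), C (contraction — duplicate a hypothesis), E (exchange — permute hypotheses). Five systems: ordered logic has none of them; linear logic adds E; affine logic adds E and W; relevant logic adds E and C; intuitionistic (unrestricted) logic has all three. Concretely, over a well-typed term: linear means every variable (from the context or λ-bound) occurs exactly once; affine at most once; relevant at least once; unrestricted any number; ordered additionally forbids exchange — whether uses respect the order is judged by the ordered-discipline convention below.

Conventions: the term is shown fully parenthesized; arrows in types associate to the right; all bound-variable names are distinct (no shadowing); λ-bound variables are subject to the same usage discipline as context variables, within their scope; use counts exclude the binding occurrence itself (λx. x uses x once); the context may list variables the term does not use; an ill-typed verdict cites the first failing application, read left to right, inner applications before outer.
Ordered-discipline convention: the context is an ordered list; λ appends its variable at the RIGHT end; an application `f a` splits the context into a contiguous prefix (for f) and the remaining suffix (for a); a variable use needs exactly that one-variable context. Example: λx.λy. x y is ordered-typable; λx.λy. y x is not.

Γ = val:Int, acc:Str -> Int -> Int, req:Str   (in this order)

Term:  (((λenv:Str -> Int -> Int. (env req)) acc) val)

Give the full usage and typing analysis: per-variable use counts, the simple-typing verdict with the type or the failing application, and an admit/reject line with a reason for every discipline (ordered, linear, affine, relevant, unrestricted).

counts: val=1, acc=1, req=1, env (λ-bound)=1
left-to-right use order: env, req, acc, val
typing: well-typed at Int
ordered ✗ (needs exchange: uses follow env, req, acc, val)
linear ✓ (each of val, acc, req, env used exactly once)
affine ✓ (val, acc, req, env: no repeats, contraction unneeded)
relevant ✓ (val, acc, req, env: all used, weakening unneeded)
unrestricted ✓ (typability at Int is all that's needed)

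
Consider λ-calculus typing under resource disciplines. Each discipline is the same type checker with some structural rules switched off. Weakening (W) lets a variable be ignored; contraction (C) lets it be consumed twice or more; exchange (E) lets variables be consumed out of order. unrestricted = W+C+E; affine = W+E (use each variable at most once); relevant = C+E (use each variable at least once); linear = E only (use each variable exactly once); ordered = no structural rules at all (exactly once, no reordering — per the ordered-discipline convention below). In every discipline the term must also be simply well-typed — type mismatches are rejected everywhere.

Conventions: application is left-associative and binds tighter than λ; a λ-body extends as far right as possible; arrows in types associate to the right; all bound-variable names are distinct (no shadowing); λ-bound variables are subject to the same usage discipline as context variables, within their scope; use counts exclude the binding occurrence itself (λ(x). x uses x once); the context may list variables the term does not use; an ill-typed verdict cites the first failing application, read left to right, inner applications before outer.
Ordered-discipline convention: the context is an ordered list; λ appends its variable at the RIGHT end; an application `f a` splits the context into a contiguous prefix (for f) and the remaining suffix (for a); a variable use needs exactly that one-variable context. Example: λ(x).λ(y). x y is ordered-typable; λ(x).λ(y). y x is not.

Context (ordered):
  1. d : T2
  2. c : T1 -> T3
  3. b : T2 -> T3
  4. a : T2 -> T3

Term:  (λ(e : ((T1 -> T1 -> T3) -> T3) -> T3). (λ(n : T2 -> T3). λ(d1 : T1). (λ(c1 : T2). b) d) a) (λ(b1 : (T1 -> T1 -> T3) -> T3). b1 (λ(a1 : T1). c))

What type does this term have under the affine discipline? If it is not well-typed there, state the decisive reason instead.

term : T1 -> T2 -> T3
use counts: d=1; c=1; b=1; a=1; e (λ-bound)=0; n (λ-bound)=0; d1 (λ-bound)=0; c1 (λ-bound)=0; b1 (λ-bound)=1; a1 (λ-bound)=0
left-to-right use order: b, d, a, b1, c
typing: the term checks, with type T1 -> T2 -> T3
summary: ordered ✗ · linear ✗ · affine ✓ · relevant ✗ · unrestricted ✓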